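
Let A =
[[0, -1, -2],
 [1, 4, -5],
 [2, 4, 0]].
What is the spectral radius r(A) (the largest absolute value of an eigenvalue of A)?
r(A) ≈ 4.7365

The eigenvalues of A are the roots of its characteristic polynomial. With M = A (coefficients from the trace, the sum of principal 2x2 minors, and det A):
  p(λ) = det(λ I - M) = λ^3 - 4λ^2 + 25λ - 18.
No integer candidate from the rational root theorem (±divisors of 18) is a root, so the roots are irrational. The cubic discriminant is Δ = -33456 < 0, so there is one real root and a complex-conjugate pair. p(0) = -18 and p(1) = 4 have opposite signs, so a root lies in (0, 1); Newton's method refines it to λ ≈ 0.8023. Dividing out (λ - (0.8023)) leaves approximately λ^2 - 3.1977λ + 22.4344. For λ^2 - 3.1977λ + 22.4344 the discriminant is -79.5125. It is negative, so the remaining roots are the complex-conjugate pair λ ≈ 1.5988 ± 4.4585i. Their product equals the constant term, so |λ|^2 ≈ 22.4344 and |λ| ≈ 4.7365.
Thus the eigenvalues (to 4 decimals) are 0.8023 (modulus 0.8023); 1.5988 ± 4.4585i (modulus 4.7365). The spectral radius is the largest modulus: r(A) ≈ 4.7365. (Cross-check: r(A) ≤ ||A||_2 ≈ 7.2337; equality holds whenever A is normal, though it can also hold for some non-normal A.)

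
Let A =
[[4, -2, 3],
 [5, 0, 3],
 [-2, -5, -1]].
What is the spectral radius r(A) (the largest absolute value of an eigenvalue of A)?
r(A) ≈ 5.3453

The eigenvalues of A are the roots of its characteristic polynomial. With M = A (coefficients from the trace, the sum of principal 2x2 minors, and det A):
  p(λ) = det(λ I - M) = λ^3 - 3λ^2 + 27λ + 13.
No integer candidate from the rational root theorem (±divisors of 13) is a root, so the roots are irrational. The cubic discriminant is Δ = -94284 < 0, so there is one real root and a complex-conjugate pair. p(-1) = -18 and p(0) = 13 have opposite signs, so a root lies in (-1, 0); Newton's method refines it to λ ≈ -0.455. Dividing out (λ - (-0.455)) leaves approximately λ^2 - 3.455λ + 28.572. For λ^2 - 3.455λ + 28.572 the discriminant is -102.351. It is negative, so the remaining roots are the complex-conjugate pair λ ≈ 1.7275 ± 5.0584i. Their product equals the constant term, so |λ|^2 ≈ 28.572 and |λ| ≈ 5.3453.
Thus the eigenvalues (to 4 decimals) are -0.455 (modulus 0.455); 1.7275 ± 5.0584i (modulus 5.3453). The spectral radius is the largest modulus: r(A) ≈ 5.3453. (Cross-check: r(A) ≤ ||A||_2 ≈ 7.9886; equality holds whenever A is normal, though it can also hold for some non-normal A.)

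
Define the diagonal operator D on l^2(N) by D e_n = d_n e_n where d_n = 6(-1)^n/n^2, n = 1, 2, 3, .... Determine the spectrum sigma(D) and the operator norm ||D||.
sigma(D) = {6(-1)^n/n^2 : n ≥ 1} ∪ {0}; ||D|| = 6

A bounded diagonal operator on l^2 with diagonal entries d_n has spectrum equal to the closure of {d_n : n ≥ 1}: every d_n is an eigenvalue (with eigenvector e_n), so {d_n} ⊂ sigma(D); the spectrum is closed, so its closure is too; and for lambda not in the closure, (D - lambda I) has bounded inverse (the diagonal entries 1/(d_n - lambda) are bounded). For our sequence d_n = 6(-1)^n/n^2, n = 1, 2, 3, ...:
  - {d_n} = {6(-1)^n/n^2 : n ≥ 1}; the only limit point is 0
  - closure = {6(-1)^n/n^2 : n ≥ 1} ∪ {0}
For the norm: a diagonal operator has ||D|| = sup_n |d_n|. Here |d_n| = 6/n^2 is decreasing, so sup_n |d_n| = |d_1| = 6. So ||D|| = 6.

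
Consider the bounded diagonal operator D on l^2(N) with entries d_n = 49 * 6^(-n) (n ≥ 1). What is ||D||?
||D|| = 49/6 (attained at n = 1)

For D diagonal, ||D|| = sup_n |d_n|. The sequence d_n = 49 * 6^(-n) is positive and strictly decreasing (ratio 6^(-1) < 1), so the supremum is d_1 = 49/6. Hence ||D|| = 49/6.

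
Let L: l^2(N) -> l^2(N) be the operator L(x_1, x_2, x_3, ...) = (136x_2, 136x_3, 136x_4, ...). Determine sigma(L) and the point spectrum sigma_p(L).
sigma(L) = closed disk {z in C : |z| ≤ 136}; sigma_p(L) = open disk {z in C : |z| < 136}

Note L = 136·V where V is the unit left shift (V x)_k = x_{k+1}; so sigma(L) = 136·sigma(V) and ||L|| = 136||V||. ||L x||^2 = 18496sum_{k≥2} |x_k|^2 ≤ 18496||x||^2, with equality on {x : x_1 = 0}, so ||L|| = 136. For any lambda with |lambda| < 136, set r = lambda/136 (|r| < 1); the vector x = (1, r, r^2, ...) is in l^2 and satisfies L x = 136(r, r^2, ...) = lambda x, so lambda is an eigenvalue. On the boundary |lambda| = 136 the geometric series diverges, so no l^2 eigenvector exists, but these lambda lie in the approximate point spectrum. Hence sigma(L) is the closed disk of radius 136 and sigma_p(L) is the open disk.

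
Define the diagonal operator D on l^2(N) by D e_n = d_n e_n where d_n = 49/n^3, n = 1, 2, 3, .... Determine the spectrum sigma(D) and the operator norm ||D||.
sigma(D) = {49/n^3 : n ≥ 1} ∪ {0}; ||D|| = 49

A bounded diagonal operator on l^2 with diagonal entries d_n has spectrum equal to the closure of {d_n : n ≥ 1}: every d_n is an eigenvalue (with eigenvector e_n), so {d_n} ⊂ sigma(D); the spectrum is closed, so its closure is too; and for lambda not in the closure, (D - lambda I) has bounded inverse (the diagonal entries 1/(d_n - lambda) are bounded). For our sequence d_n = 49/n^3, n = 1, 2, 3, ...:
  - {d_n} = {49/n^3 : n ≥ 1}; the only limit point is 0
  - closure = {49/n^3 : n ≥ 1} ∪ {0}
For the norm: a diagonal operator has ||D|| = sup_n |d_n|. Here d_n = 49/n^3 is positive and decreasing, so sup_n |d_n| = d_1 = 49. So ||D|| = 49.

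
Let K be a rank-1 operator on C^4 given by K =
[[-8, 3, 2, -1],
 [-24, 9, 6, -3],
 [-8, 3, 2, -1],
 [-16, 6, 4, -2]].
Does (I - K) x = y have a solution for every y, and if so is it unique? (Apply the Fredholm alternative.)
(I - K) is singular (det(I - K) = 0, i.e. 1 ∈ sigma(K)). (I - K) x = y is solvable iff y ⊥ ker((I - K)^*) = span{(-8, 3, 2, -1)}, i.e. iff -8y_1 + 3y_2 + 2y_3 - y_4 = 0. When solvable, the solutions are x = y + c·(1, 3, 1, 2), c arbitrary (ker(I - K) = span{(1, 3, 1, 2)}, dimension 1).

K has rank 1, so it is an outer product K = u v^T: every row of K is a multiple of one row vector. Reading off the entries, u = (1, 3, 1, 2) and v = (-8, 3, 2, -1) (row i of K equals u_i·v^T). A rank-one matrix u v^T satisfies K u = u (v·u) and kills the (3)-dimensional subspace v^⊥, so its characteristic polynomial is lambda^3 (lambda - v·u) with v·u = tr K = 1. Hence the eigenvalues of I - K are 1 (multiplicity 3) and 1 - (1) = 0, so det(I - K) = 0. (Direct check: I - K =
[[9, -3, -2, 1],
 [24, -8, -6, 3],
 [8, -3, -1, 1],
 [16, -6, -4, 3]]
has determinant 0.) So 1 is an eigenvalue of K and (I - K) is not invertible. The finite-dimensional Fredholm alternative says: either (I - K) is invertible, or ker(I - K) ≠ {0} and then range(I - K) = ker((I - K)^*)^⊥, with dim ker(I - K) = dim ker((I - K)^*). We are in the second case, so we need both kernels. Kernel of I - K: (I - K) u = u - u (v·u) = u - u = 0, so ker(I - K) = span{u} = span{(1, 3, 1, 2)} (it is exactly 1-dimensional because rank(I - K) = 3). Kernel of the adjoint: K is real, so (I - K)^* = I - K^T = I - v u^T, and (I - v u^T) v = v - v (u·v) = 0; hence ker((I - K)^*) = span{v} = span{(-8, 3, 2, -1)}. Therefore (I - K) x = y is solvable iff <y, v> = 0, i.e. iff -8y_1 + 3y_2 + 2y_3 - y_4 = 0. When this holds, K y = u (v·y) = 0, so (I - K) y = y and x = y is a particular solution; the full solution set is the line x = y + c·u = y + c·(1, 3, 1, 2), c ∈ C.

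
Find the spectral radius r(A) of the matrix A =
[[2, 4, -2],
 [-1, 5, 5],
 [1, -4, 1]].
r(A) ≈ 5.3731

The eigenvalues of A are the roots of its characteristic polynomial. With M = A (coefficients from the trace, the sum of principal 2x2 minors, and det A):
  p(λ) = det(λ I - M) = λ^3 - 8λ^2 + 43λ - 76.
No integer candidate from the rational root theorem (±divisors of 76) is a root, so the roots are irrational. The cubic discriminant is Δ = -40700 < 0, so there is one real root and a complex-conjugate pair. p(2) = -14 and p(3) = 8 have opposite signs, so a root lies in (2, 3); Newton's method refines it to λ ≈ 2.6325. Dividing out (λ - (2.6325)) leaves approximately λ^2 - 5.3675λ + 28.8701. For λ^2 - 5.3675λ + 28.8701 the discriminant is -86.6702. It is negative, so the remaining roots are the complex-conjugate pair λ ≈ 2.6838 ± 4.6548i. Their product equals the constant term, so |λ|^2 ≈ 28.8701 and |λ| ≈ 5.3731.
Thus the eigenvalues (to 4 decimals) are 2.6325 (modulus 2.6325); 2.6838 ± 4.6548i (modulus 5.3731). The spectral radius is the largest modulus: r(A) ≈ 5.3731. (Cross-check: r(A) ≤ ||A||_2 ≈ 7.907; equality holds whenever A is normal, though it can also hold for some non-normal A.)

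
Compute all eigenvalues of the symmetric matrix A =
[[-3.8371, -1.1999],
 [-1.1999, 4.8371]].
sigma(A) ≈ {-4, 5}

A is real symmetric, so its spectrum consists of real eigenvalues. Expanding the characteristic polynomial of the displayed matrix gives
  det(λ I - A) = p(λ) = λ^2 + (-1)λ + (-20).
Solving p(λ) = 0 yields eigenvalues ≈ -4, 5. (A is shown rounded to 4 decimals, so these recover the underlying integer eigenvalues to within that precision.)
Verification: the trace of A = 1 equals the sum of eigenvalues 1, and det(A) ≈ -20.0002 matches the eigenvalue product -20.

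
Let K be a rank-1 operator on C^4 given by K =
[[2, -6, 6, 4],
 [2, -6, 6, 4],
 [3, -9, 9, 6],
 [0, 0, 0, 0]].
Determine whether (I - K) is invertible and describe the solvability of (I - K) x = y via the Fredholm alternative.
(I - K) is invertible (det(I - K) = -4 ≠ 0), so for every y in C^4 the equation (I - K) x = y has a unique solution.

K has rank 1, so it is an outer product K = u v^T: every row of K is a multiple of one row vector. Reading off the entries, u = (2, 2, 3, 0) and v = (1, -3, 3, 2) (row i of K equals u_i·v^T). A rank-one matrix u v^T satisfies K u = u (v·u) and kills the (3)-dimensional subspace v^⊥, so its characteristic polynomial is lambda^3 (lambda - v·u) with v·u = tr K = 5. Hence the eigenvalues of I - K are 1 (multiplicity 3) and 1 - (5) = -4, so det(I - K) = -4. (Direct check: I - K =
[[-1, 6, -6, -4],
 [-2, 7, -6, -4],
 [-3, 9, -8, -6],
 [0, 0, 0, 1]]
has determinant -4.) The finite-dimensional Fredholm alternative says: either (I - K) is invertible, or ker(I - K) ≠ {0} and then range(I - K) = ker((I - K)^*)^⊥, with dim ker(I - K) = dim ker((I - K)^*). Since det(I - K) ≠ 0, 1 is not an eigenvalue of K and ker(I - K) = {0}, so we are in the first case: for every y there is a unique x = (I - K)^(-1) y. Explicitly, by the Sherman–Morrison formula, (I - u v^T)^(-1) = I + u v^T/(1 - v·u), i.e. (I - K)^(-1) = I + K/(-4).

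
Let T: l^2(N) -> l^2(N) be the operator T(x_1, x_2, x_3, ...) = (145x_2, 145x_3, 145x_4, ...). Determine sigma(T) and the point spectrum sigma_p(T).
sigma(T) = closed disk {z in C : |z| ≤ 145}; sigma_p(T) = open disk {z in C : |z| < 145}

Note T = 145·V where V is the unit left shift (V x)_k = x_{k+1}; so sigma(T) = 145·sigma(V) and ||T|| = 145||V||. ||T x||^2 = 21025sum_{k≥2} |x_k|^2 ≤ 21025||x||^2, with equality on {x : x_1 = 0}, so ||T|| = 145. For any lambda with |lambda| < 145, set r = lambda/145 (|r| < 1); the vector x = (1, r, r^2, ...) is in l^2 and satisfies T x = 145(r, r^2, ...) = lambda x, so lambda is an eigenvalue. On the boundary |lambda| = 145 the geometric series diverges, so no l^2 eigenvector exists, but these lambda lie in the approximate point spectrum. Hence sigma(T) is the closed disk of radius 145 and sigma_p(T) is the open disk.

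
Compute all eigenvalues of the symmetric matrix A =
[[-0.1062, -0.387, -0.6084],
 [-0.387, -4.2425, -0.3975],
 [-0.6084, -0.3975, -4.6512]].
sigma(A) ≈ {-5, -4, 0}

A is real symmetric, so its spectrum consists of real eigenvalues. Expanding the characteristic polynomial of the displayed matrix gives
  det(λ I - A) = p(λ) = λ^3 + (9)λ^2 + (20)λ + (0).
Solving p(λ) = 0 yields eigenvalues ≈ -5, -4, 0. (A is shown rounded to 4 decimals, so these recover the underlying integer eigenvalues to within that precision.)
Verification: the trace of A = -9 equals the sum of eigenvalues -9, and det(A) ≈ 0.0010 matches the eigenvalue product 0.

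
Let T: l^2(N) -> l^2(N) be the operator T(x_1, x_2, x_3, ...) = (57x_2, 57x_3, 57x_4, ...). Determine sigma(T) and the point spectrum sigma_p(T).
sigma(T) = closed disk {z in C : |z| ≤ 57}; sigma_p(T) = open disk {z in C : |z| < 57}

Note T = 57·V where V is the unit left shift (V x)_k = x_{k+1}; so sigma(T) = 57·sigma(V) and ||T|| = 57||V||. ||T x||^2 = 3249sum_{k≥2} |x_k|^2 ≤ 3249||x||^2, with equality on {x : x_1 = 0}, so ||T|| = 57. For any lambda with |lambda| < 57, set r = lambda/57 (|r| < 1); the vector x = (1, r, r^2, ...) is in l^2 and satisfies T x = 57(r, r^2, ...) = lambda x, so lambda is an eigenvalue. On the boundary |lambda| = 57 the geometric series diverges, so no l^2 eigenvector exists, but these lambda lie in the approximate point spectrum. Hence sigma(T) is the closed disk of radius 57 and sigma_p(T) is the open disk.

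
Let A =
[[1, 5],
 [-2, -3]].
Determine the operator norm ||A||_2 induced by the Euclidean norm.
||A||_2 = sqrt((39 + sqrt(1325))/2) ≈ 6.1401 (= sqrt(largest eigenvalue of A^T A))

||A||_2 = sigma_max(A) = sqrt(lambda_max(A^T A)). Form the symmetric matrix M = A^T A =
[[5, 11],
 [11, 34]].
Its characteristic polynomial (trace, determinant of M give the coefficients) is
  p(λ) = det(λ I - M) = λ^2 - 39λ + 49.
For λ^2 - 39λ + 49 the discriminant is 1325. It is nonnegative but not a perfect square, so the roots are real and irrational: λ = (39 ± sqrt(1325))/2 ≈ 37.7003, 1.2997.
So the eigenvalues of A^T A are ≈ 1.2997, 37.7003 (all ≥ 0, as they must be for A^T A). The largest is λ_max = (39 + sqrt(1325))/2 ≈ 37.7003, hence ||A||_2 = sqrt(λ_max) = sqrt((39 + sqrt(1325))/2) ≈ 6.1401.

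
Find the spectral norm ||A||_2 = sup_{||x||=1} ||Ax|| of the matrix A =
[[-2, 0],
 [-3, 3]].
||A||_2 = sqrt((22 + sqrt(340))/2) ≈ 4.4966 (= sqrt(largest eigenvalue of A^T A))

||A||_2 = sigma_max(A) = sqrt(lambda_max(A^T A)). Form the symmetric matrix M = A^T A =
[[13, -9],
 [-9, 9]].
Its characteristic polynomial (trace, determinant of M give the coefficients) is
  p(λ) = det(λ I - M) = λ^2 - 22λ + 36.
For λ^2 - 22λ + 36 the discriminant is 340. It is nonnegative but not a perfect square, so the roots are real and irrational: λ = (22 ± sqrt(340))/2 ≈ 20.2195, 1.7805.
So the eigenvalues of A^T A are ≈ 1.7805, 20.2195 (all ≥ 0, as they must be for A^T A). The largest is λ_max = (22 + sqrt(340))/2 ≈ 20.2195, hence ||A||_2 = sqrt(λ_max) = sqrt((22 + sqrt(340))/2) ≈ 4.4966.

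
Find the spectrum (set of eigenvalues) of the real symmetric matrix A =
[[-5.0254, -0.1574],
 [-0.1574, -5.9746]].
sigma(A) ≈ {-6, -5}

A is real symmetric, so its spectrum consists of real eigenvalues. Expanding the characteristic polynomial of the displayed matrix gives
  det(λ I - A) = p(λ) = λ^2 + (11)λ + (30).
Solving p(λ) = 0 yields eigenvalues ≈ -6, -5. (A is shown rounded to 4 decimals, so these recover the underlying integer eigenvalues to within that precision.)
Verification: the trace of A = -11 equals the sum of eigenvalues -11, and det(A) ≈ 30.0000 matches the eigenvalue product 30.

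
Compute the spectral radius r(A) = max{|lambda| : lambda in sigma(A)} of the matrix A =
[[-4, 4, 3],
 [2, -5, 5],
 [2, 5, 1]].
r(A) ≈ 8.2942

The eigenvalues of A are the roots of its characteristic polynomial. With M = A (coefficients from the trace, the sum of principal 2x2 minors, and det A):
  p(λ) = det(λ I - M) = λ^3 + 8λ^2 - 28λ - 212.
No integer candidate from the rational root theorem (±divisors of 212) is a root, so the roots are irrational. The cubic discriminant is Δ = 213456 > 0, so there are three distinct real roots. p(-9) = -41 and p(-8) = 12 have opposite signs, so a root lies in (-9, -8); Newton's method refines it to λ ≈ -8.2942. p(-5) = 3 and p(-4) = -36 have opposite signs, so a root lies in (-5, -4); Newton's method refines it to λ ≈ -4.9108. p(5) = -27 and p(6) = 124 have opposite signs, so a root lies in (5, 6); Newton's method refines it to λ ≈ 5.2049. Check (Vieta): the three roots sum to -8, matching tr M = -8.
Thus the eigenvalues (to 4 decimals) are -8.2942 (modulus 8.2942); -4.9108 (modulus 4.9108); 5.2049 (modulus 5.2049). The spectral radius is the largest modulus: r(A) ≈ 8.2942. (Cross-check: r(A) ≤ ||A||_2 ≈ 8.5394; equality holds whenever A is normal, though it can also hold for some non-normal A.)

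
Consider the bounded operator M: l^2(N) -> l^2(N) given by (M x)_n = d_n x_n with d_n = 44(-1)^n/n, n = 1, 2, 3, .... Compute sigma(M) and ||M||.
sigma(M) = {44(-1)^n/n : n ≥ 1} ∪ {0}; ||M|| = 44

A bounded diagonal operator on l^2 with diagonal entries d_n has spectrum equal to the closure of {d_n : n ≥ 1}: every d_n is an eigenvalue (with eigenvector e_n), so {d_n} ⊂ sigma(M); the spectrum is closed, so its closure is too; and for lambda not in the closure, (M - lambda I) has bounded inverse (the diagonal entries 1/(d_n - lambda) are bounded). For our sequence d_n = 44(-1)^n/n, n = 1, 2, 3, ...:
  - {d_n} = {44(-1)^n/n : n ≥ 1}; the only limit point is 0
  - closure = {44(-1)^n/n : n ≥ 1} ∪ {0}
For the norm: a diagonal operator has ||M|| = sup_n |d_n|. Here |d_n| = 44/n is decreasing, so sup_n |d_n| = |d_1| = 44. So ||M|| = 44.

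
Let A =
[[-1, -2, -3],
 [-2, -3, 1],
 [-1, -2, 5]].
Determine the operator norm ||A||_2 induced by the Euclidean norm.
||A||_2 ≈ 6.2476 (= sqrt(largest eigenvalue of A^T A))

||A||_2 = sigma_max(A) = sqrt(lambda_max(A^T A)). Form the symmetric matrix M = A^T A =
[[6, 10, -4],
 [10, 17, -7],
 [-4, -7, 35]].
Its characteristic polynomial (trace, sum of principal 2x2 minors, determinant of M give the coefficients) is
  p(λ) = det(λ I - M) = λ^3 - 58λ^2 + 742λ - 64.
No integer candidate from the rational root theorem (±divisors of 64) is a root, so the roots are irrational. The cubic discriminant is Δ = 217541552 > 0, so there are three distinct real roots. p(0) = -64 and p(1) = 621 have opposite signs, so a root lies in (0, 1); Newton's method refines it to λ ≈ 0.0868. p(18) = 332 and p(19) = -45 have opposite signs, so a root lies in (18, 19); Newton's method refines it to λ ≈ 18.8812. p(39) = -25 and p(40) = 816 have opposite signs, so a root lies in (39, 40); Newton's method refines it to λ ≈ 39.0319. Check (Vieta): the three roots sum to 58, matching tr M = 58.
So the eigenvalues of A^T A are ≈ 0.0868, 18.8812, 39.0319 (all ≥ 0, as they must be for A^T A). The largest is λ_max ≈ 39.0319, hence ||A||_2 = sqrt(λ_max) ≈ 6.2476.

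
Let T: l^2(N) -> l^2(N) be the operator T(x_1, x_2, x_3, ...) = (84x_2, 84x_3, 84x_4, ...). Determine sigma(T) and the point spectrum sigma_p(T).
sigma(T) = closed disk {z in C : |z| ≤ 84}; sigma_p(T) = open disk {z in C : |z| < 84}

Note T = 84·V where V is the unit left shift (V x)_k = x_{k+1}; so sigma(T) = 84·sigma(V) and ||T|| = 84||V||. ||T x||^2 = 7056sum_{k≥2} |x_k|^2 ≤ 7056||x||^2, with equality on {x : x_1 = 0}, so ||T|| = 84. For any lambda with |lambda| < 84, set r = lambda/84 (|r| < 1); the vector x = (1, r, r^2, ...) is in l^2 and satisfies T x = 84(r, r^2, ...) = lambda x, so lambda is an eigenvalue. On the boundary |lambda| = 84 the geometric series diverges, so no l^2 eigenvector exists, but these lambda lie in the approximate point spectrum. Hence sigma(T) is the closed disk of radius 84 and sigma_p(T) is the open disk.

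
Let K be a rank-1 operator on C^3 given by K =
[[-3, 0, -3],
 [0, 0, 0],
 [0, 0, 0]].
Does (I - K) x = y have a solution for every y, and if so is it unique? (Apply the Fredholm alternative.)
(I - K) is invertible (det(I - K) = 4 ≠ 0), so for every y in C^3 the equation (I - K) x = y has a unique solution.

K has rank 1, so it is an outer product K = u v^T: every row of K is a multiple of one row vector. Reading off the entries, u = (-1, 0, 0) and v = (3, 0, 3) (row i of K equals u_i·v^T). A rank-one matrix u v^T satisfies K u = u (v·u) and kills the (2)-dimensional subspace v^⊥, so its characteristic polynomial is lambda^2 (lambda - v·u) with v·u = tr K = -3. Hence the eigenvalues of I - K are 1 (multiplicity 2) and 1 - (-3) = 4, so det(I - K) = 4. (Direct check: I - K =
[[4, 0, 3],
 [0, 1, 0],
 [0, 0, 1]]
has determinant 4.) The finite-dimensional Fredholm alternative says: either (I - K) is invertible, or ker(I - K) ≠ {0} and then range(I - K) = ker((I - K)^*)^⊥, with dim ker(I - K) = dim ker((I - K)^*). Since det(I - K) ≠ 0, 1 is not an eigenvalue of K and ker(I - K) = {0}, so we are in the first case: for every y there is a unique x = (I - K)^(-1) y. Explicitly, by the Sherman–Morrison formula, (I - u v^T)^(-1) = I + u v^T/(1 - v·u), i.e. (I - K)^(-1) = I + K/(4).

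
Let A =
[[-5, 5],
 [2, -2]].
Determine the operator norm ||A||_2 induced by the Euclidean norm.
||A||_2 = sqrt(58) ≈ 7.6158 (= sqrt(largest eigenvalue of A^T A))

||A||_2 = sigma_max(A) = sqrt(lambda_max(A^T A)). Form the symmetric matrix M = A^T A =
[[29, -29],
 [-29, 29]].
Its characteristic polynomial (trace, determinant of M give the coefficients) is
  p(λ) = det(λ I - M) = λ^2 - 58λ.
For λ^2 - 58λ the discriminant is 3364. It is a perfect square (58^2), so the roots are rational: λ = (58 ± 58)/2 = 58, 0.
So the eigenvalues of A^T A are ≈ 0, 58 (all ≥ 0, as they must be for A^T A). The largest is λ_max = 58, hence ||A||_2 = sqrt(λ_max) = sqrt(58) ≈ 7.6158.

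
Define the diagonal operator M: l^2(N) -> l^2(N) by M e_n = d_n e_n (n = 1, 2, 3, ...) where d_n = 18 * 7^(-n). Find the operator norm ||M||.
||M|| = 18/7 (attained at n = 1)

For M diagonal, ||M|| = sup_n |d_n|. The sequence d_n = 18 * 7^(-n) is positive and strictly decreasing (ratio 7^(-1) < 1), so the supremum is d_1 = 18/7. Hence ||M|| = 18/7.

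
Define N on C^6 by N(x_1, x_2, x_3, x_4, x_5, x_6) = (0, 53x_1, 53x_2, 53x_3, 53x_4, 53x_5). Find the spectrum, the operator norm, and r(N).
sigma(N) = {0}; ||N|| = 53; r(N) = 0. (N is nilpotent with N^6 = 0.)

On C^6, N is a strictly lower-triangular matrix with 53 on the subdiagonal and zeros elsewhere, so its characteristic polynomial is lambda^6 and every eigenvalue is 0: sigma(N) = {0}. For the operator norm, N e_i = 53e_{i+1} for i = 1, ..., 5 and N e_6 = 0, so the singular values of N are 53 (with multiplicity 5) and 0; hence ||N|| = 53. The spectral radius r(N) = max|lambda| = 0. Note ||N|| > r(N) — characteristic of non-normal nilpotent operators. Indeed N^6 = 0.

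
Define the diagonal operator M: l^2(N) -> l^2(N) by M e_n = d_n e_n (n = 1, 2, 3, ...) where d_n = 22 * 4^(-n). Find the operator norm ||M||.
||M|| = 11/2 (attained at n = 1)

For M diagonal, ||M|| = sup_n |d_n|. The sequence d_n = 22 * 4^(-n) is positive and strictly decreasing (ratio 4^(-1) < 1), so the supremum is d_1 = 22/4 = 11/2. Hence ||M|| = 11/2.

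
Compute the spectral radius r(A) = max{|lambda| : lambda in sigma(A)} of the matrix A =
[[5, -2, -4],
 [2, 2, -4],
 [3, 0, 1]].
r(A) ≈ 4.141

The eigenvalues of A are the roots of its characteristic polynomial. With M = A (coefficients from the trace, the sum of principal 2x2 minors, and det A):
  p(λ) = det(λ I - M) = λ^3 - 8λ^2 + 33λ - 62.
No integer candidate from the rational root theorem (±divisors of 62) is a root, so the roots are irrational. The cubic discriminant is Δ = -10192 < 0, so there is one real root and a complex-conjugate pair. p(3) = -8 and p(4) = 6 have opposite signs, so a root lies in (3, 4); Newton's method refines it to λ ≈ 3.6156. Dividing out (λ - (3.6156)) leaves approximately λ^2 - 4.3844λ + 17.1477. For λ^2 - 4.3844λ + 17.1477 the discriminant is -49.3683. It is negative, so the remaining roots are the complex-conjugate pair λ ≈ 2.1922 ± 3.5131i. Their product equals the constant term, so |λ|^2 ≈ 17.1477 and |λ| ≈ 4.141.
Thus the eigenvalues (to 4 decimals) are 3.6156 (modulus 3.6156); 2.1922 ± 3.5131i (modulus 4.141). The spectral radius is the largest modulus: r(A) ≈ 4.141. (Cross-check: r(A) ≤ ||A||_2 ≈ 7.8103; equality holds whenever A is normal, though it can also hold for some non-normal A.)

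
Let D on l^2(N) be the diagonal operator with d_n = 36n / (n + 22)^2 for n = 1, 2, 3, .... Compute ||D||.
||D|| = 9/22 (attained at n = 22)

For D diagonal, ||D|| = sup_n |d_n|. Treat f(x) = 36x / (x + 22)^2 for real x > 0. By the quotient rule, f'(x) = 36(22 - x)/(x + 22)^3, which is positive for x < 22 and negative for x > 22. So f has a unique maximum at x = 22, and since 22 is a positive integer, the supremum over n ≥ 1 is attained at n = 22: d_22 = 36·22/(22 + 22)^2 = 36·22/1936 = 9/22. Hence ||D|| = 9/22.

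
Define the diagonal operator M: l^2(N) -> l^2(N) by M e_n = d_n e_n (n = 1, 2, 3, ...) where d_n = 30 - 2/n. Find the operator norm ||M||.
||M|| = 30

For a diagonal operator on l^2 with entries d_n, ||M|| = sup_n |d_n|. Here d_1 = 28, d_2 = 29, ..., and d_n = 30 - 2/n increases monotonically toward 30. All terms lie in [28, 30), so |d_n| = d_n and the supremum is the limit 30, which is not attained by any individual d_n. Hence ||M|| = 30.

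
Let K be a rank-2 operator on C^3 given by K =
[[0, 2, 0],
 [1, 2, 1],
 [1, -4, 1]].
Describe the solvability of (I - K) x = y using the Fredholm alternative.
(I - K) is invertible (det(I - K) = 2 ≠ 0), so for every y in C^3 the equation (I - K) x = y has a unique solution.

K has rank 2 and factors as K = U V^T = u1 v1^T + u2 v2^T with u1 = (1, 1, -2), v1 = (-2, 2, -2), u2 = (2, 3, -3), v2 = (1, 0, 1) (multiplying out reproduces the displayed K). The nonzero eigenvalues of U V^T coincide with those of the 2 x 2 matrix G = V^T U = [[v1·u1, v1·u2], [v2·u1, v2·u2]] = [[4, 8], [-1, -1]], and by the Sylvester determinant identity det(I_3 - U V^T) = det(I_2 - V^T U) = det([[-3, -8], [1, 2]]) = (-3)(2) - (-8)(1) = 2. (Direct check: I - K =
[[1, -2, 0],
 [-1, -1, -1],
 [-1, 4, 0]]
has determinant 2.) The finite-dimensional Fredholm alternative says: either (I - K) is invertible, or ker(I - K) ≠ {0} and then range(I - K) = ker((I - K)^*)^⊥, with dim ker(I - K) = dim ker((I - K)^*). Since det(I - K) ≠ 0, 1 is not an eigenvalue of K and ker(I - K) = {0}, so we are in the first case: for every y there is a unique x = (I - K)^(-1) y. (Explicitly, by the Woodbury identity, (I - U V^T)^(-1) = I + U (I_2 - G)^(-1) V^T.)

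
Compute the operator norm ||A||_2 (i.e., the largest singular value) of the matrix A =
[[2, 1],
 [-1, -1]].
||A||_2 = sqrt((7 + sqrt(45))/2) ≈ 2.618 (= sqrt(largest eigenvalue of A^T A))

||A||_2 = sigma_max(A) = sqrt(lambda_max(A^T A)). Form the symmetric matrix M = A^T A =
[[5, 3],
 [3, 2]].
Its characteristic polynomial (trace, determinant of M give the coefficients) is
  p(λ) = det(λ I - M) = λ^2 - 7λ + 1.
For λ^2 - 7λ + 1 the discriminant is 45. It is nonnegative but not a perfect square, so the roots are real and irrational: λ = (7 ± sqrt(45))/2 ≈ 6.8541, 0.1459.
So the eigenvalues of A^T A are ≈ 0.1459, 6.8541 (all ≥ 0, as they must be for A^T A). The largest is λ_max = (7 + sqrt(45))/2 ≈ 6.8541, hence ||A||_2 = sqrt(λ_max) = sqrt((7 + sqrt(45))/2) ≈ 2.618.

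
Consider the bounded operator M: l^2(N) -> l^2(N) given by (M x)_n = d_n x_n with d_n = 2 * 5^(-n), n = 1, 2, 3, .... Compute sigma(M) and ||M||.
sigma(M) = {2 * 5^(-n) : n ≥ 1} ∪ {0}; ||M|| = 2/5

A bounded diagonal operator on l^2 with diagonal entries d_n has spectrum equal to the closure of {d_n : n ≥ 1}: every d_n is an eigenvalue (with eigenvector e_n), so {d_n} ⊂ sigma(M); the spectrum is closed, so its closure is too; and for lambda not in the closure, (M - lambda I) has bounded inverse (the diagonal entries 1/(d_n - lambda) are bounded). For our sequence d_n = 2 * 5^(-n), n = 1, 2, 3, ...:
  - {d_n} = {2 * 5^(-n) : n ≥ 1}; the only limit point is 0
  - closure = {2 * 5^(-n) : n ≥ 1} ∪ {0}
For the norm: a diagonal operator has ||M|| = sup_n |d_n|. Here d_n = 2 * 5^(-n) is positive and decreasing, so sup_n |d_n| = d_1 = 2/5. So ||M|| = 2/5.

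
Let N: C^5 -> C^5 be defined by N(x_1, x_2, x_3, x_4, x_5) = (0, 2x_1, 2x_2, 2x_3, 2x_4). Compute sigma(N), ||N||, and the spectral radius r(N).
sigma(N) = {0}; ||N|| = 2; r(N) = 0. (N is nilpotent with N^5 = 0.)

On C^5, N is a strictly lower-triangular matrix with 2 on the subdiagonal and zeros elsewhere, so its characteristic polynomial is lambda^5 and every eigenvalue is 0: sigma(N) = {0}. For the operator norm, N e_i = 2e_{i+1} for i = 1, ..., 4 and N e_5 = 0, so the singular values of N are 2 (with multiplicity 4) and 0; hence ||N|| = 2. The spectral radius r(N) = max|lambda| = 0. Note ||N|| > r(N) — characteristic of non-normal nilpotent operators. Indeed N^5 = 0.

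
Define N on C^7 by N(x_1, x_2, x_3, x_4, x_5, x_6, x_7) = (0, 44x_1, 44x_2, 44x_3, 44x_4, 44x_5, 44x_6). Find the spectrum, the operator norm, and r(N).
sigma(N) = {0}; ||N|| = 44; r(N) = 0. (N is nilpotent with N^7 = 0.)

On C^7, N is a strictly lower-triangular matrix with 44 on the subdiagonal and zeros elsewhere, so its characteristic polynomial is lambda^7 and every eigenvalue is 0: sigma(N) = {0}. For the operator norm, N e_i = 44e_{i+1} for i = 1, ..., 6 and N e_7 = 0, so the singular values of N are 44 (with multiplicity 6) and 0; hence ||N|| = 44. The spectral radius r(N) = max|lambda| = 0. Note ||N|| > r(N) — characteristic of non-normal nilpotent operators. Indeed N^7 = 0.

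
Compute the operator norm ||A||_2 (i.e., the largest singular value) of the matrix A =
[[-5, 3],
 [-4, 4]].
||A||_2 = sqrt((66 + sqrt(4100))/2) ≈ 8.0632 (= sqrt(largest eigenvalue of A^T A))

||A||_2 = sigma_max(A) = sqrt(lambda_max(A^T A)). Form the symmetric matrix M = A^T A =
[[41, -31],
 [-31, 25]].
Its characteristic polynomial (trace, determinant of M give the coefficients) is
  p(λ) = det(λ I - M) = λ^2 - 66λ + 64.
For λ^2 - 66λ + 64 the discriminant is 4100. It is nonnegative but not a perfect square, so the roots are real and irrational: λ = (66 ± sqrt(4100))/2 ≈ 65.0156, 0.9844.
So the eigenvalues of A^T A are ≈ 0.9844, 65.0156 (all ≥ 0, as they must be for A^T A). The largest is λ_max = (66 + sqrt(4100))/2 ≈ 65.0156, hence ||A||_2 = sqrt(λ_max) = sqrt((66 + sqrt(4100))/2) ≈ 8.0632.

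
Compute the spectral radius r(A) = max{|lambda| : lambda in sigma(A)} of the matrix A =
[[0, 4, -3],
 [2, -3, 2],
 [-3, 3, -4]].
r(A) = (6 + sqrt(104))/2 ≈ 8.099

The eigenvalues of A are the roots of its characteristic polynomial. With M = A (coefficients from the trace, the sum of principal 2x2 minors, and det A):
  p(λ) = det(λ I - M) = λ^3 + 7λ^2 - 11λ - 17.
By the rational root theorem any rational root is an integer divisor of 17. Testing λ = -1: p(-1) = -1 + 7 + 11 - 17 = 0, so λ = -1 is a root. Dividing out (λ + 1) leaves p(λ) = (λ + 1)(λ^2 + 6λ - 17). For λ^2 + 6λ - 17 the discriminant is 104. It is nonnegative but not a perfect square, so the roots are real and irrational: λ = (-6 ± sqrt(104))/2 ≈ 2.099, -8.099.
Thus the eigenvalues (to 4 decimals) are 2.099 (modulus 2.099); -8.099 (modulus 8.099); -1 (modulus 1). The spectral radius is the largest modulus: r(A) = (6 + sqrt(104))/2 ≈ 8.099. (Cross-check: r(A) ≤ ||A||_2 ≈ 8.3667; equality holds whenever A is normal, though it can also hold for some non-normal A.)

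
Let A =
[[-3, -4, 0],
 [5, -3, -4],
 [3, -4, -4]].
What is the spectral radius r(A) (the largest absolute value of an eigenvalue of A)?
r(A) ≈ 5.5639

The eigenvalues of A are the roots of its characteristic polynomial. With M = A (coefficients from the trace, the sum of principal 2x2 minors, and det A):
  p(λ) = det(λ I - M) = λ^3 + 10λ^2 + 37λ + 20.
No integer candidate from the rational root theorem (±divisors of 20) is a root, so the roots are irrational. The cubic discriminant is Δ = -23312 < 0, so there is one real root and a complex-conjugate pair. p(-1) = -8 and p(0) = 20 have opposite signs, so a root lies in (-1, 0); Newton's method refines it to λ ≈ -0.6461. Dividing out (λ - (-0.6461)) leaves approximately λ^2 + 9.3539λ + 30.9568. For λ^2 + 9.3539λ + 30.9568 the discriminant is -36.3309. It is negative, so the remaining roots are the complex-conjugate pair λ ≈ -4.677 ± 3.0138i. Their product equals the constant term, so |λ|^2 ≈ 30.9568 and |λ| ≈ 5.5639.
Thus the eigenvalues (to 4 decimals) are -0.6461 (modulus 0.6461); -4.677 ± 3.0138i (modulus 5.5639). The spectral radius is the largest modulus: r(A) ≈ 5.5639. (Cross-check: r(A) ≤ ||A||_2 ≈ 9.425; equality holds whenever A is normal, though it can also hold for some non-normal A.)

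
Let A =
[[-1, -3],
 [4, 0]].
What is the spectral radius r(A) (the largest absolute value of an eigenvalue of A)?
r(A) = sqrt(12) ≈ 3.4641

The eigenvalues of A are the roots of its characteristic polynomial. With M = A (coefficients from the trace and determinant):
  p(λ) = det(λ I - M) = λ^2 + λ + 12.
For λ^2 + λ + 12 the discriminant is -47. It is negative, so the roots are the complex-conjugate pair λ = -1/2 ± (sqrt(47)/2) i ≈ -0.5 ± 3.4278i. For a conjugate pair the product of the roots equals the constant term, so |λ|^2 = 12 and |λ| = sqrt(12) ≈ 3.4641.
Thus the eigenvalues (to 4 decimals) are -0.5 ± 3.4278i (modulus 3.4641). The spectral radius is the largest modulus: r(A) = sqrt(12) ≈ 3.4641. (Cross-check: r(A) ≤ ||A||_2 ≈ 4.2426; equality holds whenever A is normal, though it can also hold for some non-normal A.)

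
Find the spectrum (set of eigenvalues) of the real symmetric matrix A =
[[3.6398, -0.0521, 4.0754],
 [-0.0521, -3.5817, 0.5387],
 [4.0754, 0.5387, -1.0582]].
sigma(A) ≈ {-4, -3, 6}

A is real symmetric, so its spectrum consists of real eigenvalues. Expanding the characteristic polynomial of the displayed matrix gives
  det(λ I - A) = p(λ) = λ^3 + (1)λ^2 + (-30)λ + (-72.0013).
Solving p(λ) = 0 yields eigenvalues ≈ -4, -3, 6. (A is shown rounded to 4 decimals, so these recover the underlying integer eigenvalues to within that precision.)
Verification: the trace of A = -1 equals the sum of eigenvalues -1, and det(A) ≈ 72.0013 matches the eigenvalue product 72.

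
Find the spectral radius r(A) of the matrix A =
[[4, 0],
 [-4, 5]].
r(A) = 5

The eigenvalues of A are the roots of its characteristic polynomial. With M = A (coefficients from the trace and determinant):
  p(λ) = det(λ I - M) = λ^2 - 9λ + 20.
For λ^2 - 9λ + 20 the discriminant is 1. It is a perfect square (1^2), so the roots are rational: λ = (9 ± 1)/2 = 5, 4.
Thus the eigenvalues (to 4 decimals) are 5 (modulus 5); 4 (modulus 4). The spectral radius is the largest modulus: r(A) = 5. (Cross-check: r(A) ≤ ||A||_2 ≈ 6.986; equality holds whenever A is normal, though it can also hold for some non-normal A.)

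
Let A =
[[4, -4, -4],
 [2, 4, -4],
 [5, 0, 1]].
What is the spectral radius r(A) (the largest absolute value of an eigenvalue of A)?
r(A) ≈ 5.7387

The eigenvalues of A are the roots of its characteristic polynomial. With M = A (coefficients from the trace, the sum of principal 2x2 minors, and det A):
  p(λ) = det(λ I - M) = λ^3 - 9λ^2 + 52λ - 184.
No integer candidate from the rational root theorem (±divisors of 184) is a root, so the roots are irrational. The cubic discriminant is Δ = -244048 < 0, so there is one real root and a complex-conjugate pair. p(5) = -24 and p(6) = 20 have opposite signs, so a root lies in (5, 6); Newton's method refines it to λ ≈ 5.5873. Dividing out (λ - (5.5873)) leaves approximately λ^2 - 3.4127λ + 32.9321. For λ^2 - 3.4127λ + 32.9321 the discriminant is -120.0816. It is negative, so the remaining roots are the complex-conjugate pair λ ≈ 1.7064 ± 5.4791i. Their product equals the constant term, so |λ|^2 ≈ 32.9321 and |λ| ≈ 5.7387.
Thus the eigenvalues (to 4 decimals) are 5.5873 (modulus 5.5873); 1.7064 ± 5.4791i (modulus 5.7387). The spectral radius is the largest modulus: r(A) ≈ 5.7387. (Cross-check: r(A) ≤ ||A||_2 ≈ 7.7729; equality holds whenever A is normal, though it can also hold for some non-normal A.)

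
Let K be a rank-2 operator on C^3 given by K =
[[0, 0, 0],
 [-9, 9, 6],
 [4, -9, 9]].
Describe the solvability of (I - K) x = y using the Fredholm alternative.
(I - K) is invertible (det(I - K) = 118 ≠ 0), so for every y in C^3 the equation (I - K) x = y has a unique solution.

K has rank 2 and factors as K = U V^T = u1 v1^T + u2 v2^T with u1 = (0, 3, -3), v1 = (-2, 3, -1), u2 = (0, 3, 2), v2 = (-1, 0, 3) (multiplying out reproduces the displayed K). The nonzero eigenvalues of U V^T coincide with those of the 2 x 2 matrix G = V^T U = [[v1·u1, v1·u2], [v2·u1, v2·u2]] = [[12, 7], [-9, 6]], and by the Sylvester determinant identity det(I_3 - U V^T) = det(I_2 - V^T U) = det([[-11, -7], [9, -5]]) = (-11)(-5) - (-7)(9) = 118. (Direct check: I - K =
[[1, 0, 0],
 [9, -8, -6],
 [-4, 9, -8]]
has determinant 118.) The finite-dimensional Fredholm alternative says: either (I - K) is invertible, or ker(I - K) ≠ {0} and then range(I - K) = ker((I - K)^*)^⊥, with dim ker(I - K) = dim ker((I - K)^*). Since det(I - K) ≠ 0, 1 is not an eigenvalue of K and ker(I - K) = {0}, so we are in the first case: for every y there is a unique x = (I - K)^(-1) y. (Explicitly, by the Woodbury identity, (I - U V^T)^(-1) = I + U (I_2 - G)^(-1) V^T.)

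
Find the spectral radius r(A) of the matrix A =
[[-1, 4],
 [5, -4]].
r(A) = (5 + sqrt(89))/2 ≈ 7.217

The eigenvalues of A are the roots of its characteristic polynomial. With M = A (coefficients from the trace and determinant):
  p(λ) = det(λ I - M) = λ^2 + 5λ - 16.
For λ^2 + 5λ - 16 the discriminant is 89. It is nonnegative but not a perfect square, so the roots are real and irrational: λ = (-5 ± sqrt(89))/2 ≈ 2.217, -7.217.
Thus the eigenvalues (to 4 decimals) are 2.217 (modulus 2.217); -7.217 (modulus 7.217). The spectral radius is the largest modulus: r(A) = (5 + sqrt(89))/2 ≈ 7.217. (Cross-check: r(A) ≤ ||A||_2 ≈ 7.2929; equality holds whenever A is normal, though it can also hold for some non-normal A.)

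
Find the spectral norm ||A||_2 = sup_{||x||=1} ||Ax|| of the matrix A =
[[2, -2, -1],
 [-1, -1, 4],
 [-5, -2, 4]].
||A||_2 ≈ 7.7708 (= sqrt(largest eigenvalue of A^T A))

||A||_2 = sigma_max(A) = sqrt(lambda_max(A^T A)). Form the symmetric matrix M = A^T A =
[[30, 7, -26],
 [7, 9, -10],
 [-26, -10, 33]].
Its characteristic polynomial (trace, sum of principal 2x2 minors, determinant of M give the coefficients) is
  p(λ) = det(λ I - M) = λ^3 - 72λ^2 + 732λ - 1849.
No integer candidate from the rational root theorem (±divisors of 1849) is a root, so the roots are irrational. The cubic discriminant is Δ = 110063637 > 0, so there are three distinct real roots. p(4) = -9 and p(5) = 136 have opposite signs, so a root lies in (4, 5); Newton's method refines it to λ ≈ 4.0447. p(7) = 90 and p(8) = -89 have opposite signs, so a root lies in (7, 8); Newton's method refines it to λ ≈ 7.5705. p(60) = -1129 and p(61) = 1872 have opposite signs, so a root lies in (60, 61); Newton's method refines it to λ ≈ 60.3848. Check (Vieta): the three roots sum to 72, matching tr M = 72.
So the eigenvalues of A^T A are ≈ 4.0447, 7.5705, 60.3848 (all ≥ 0, as they must be for A^T A). The largest is λ_max ≈ 60.3848, hence ||A||_2 = sqrt(λ_max) ≈ 7.7708.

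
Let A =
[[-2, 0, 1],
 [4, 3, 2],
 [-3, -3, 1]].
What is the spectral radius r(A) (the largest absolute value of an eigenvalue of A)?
r(A) ≈ 3.3516

The eigenvalues of A are the roots of its characteristic polynomial. With M = A (coefficients from the trace, the sum of principal 2x2 minors, and det A):
  p(λ) = det(λ I - M) = λ^3 - 2λ^2 + 4λ + 21.
No integer candidate from the rational root theorem (±divisors of 21) is a root, so the roots are irrational. The cubic discriminant is Δ = -14451 < 0, so there is one real root and a complex-conjugate pair. p(-2) = -3 and p(-1) = 14 have opposite signs, so a root lies in (-2, -1); Newton's method refines it to λ ≈ -1.8694. Dividing out (λ - (-1.8694)) leaves approximately λ^2 - 3.8694λ + 11.2335. For λ^2 - 3.8694λ + 11.2335 the discriminant is -29.9617. It is negative, so the remaining roots are the complex-conjugate pair λ ≈ 1.9347 ± 2.7369i. Their product equals the constant term, so |λ|^2 ≈ 11.2335 and |λ| ≈ 3.3516.
Thus the eigenvalues (to 4 decimals) are -1.8694 (modulus 1.8694); 1.9347 ± 2.7369i (modulus 3.3516). The spectral radius is the largest modulus: r(A) ≈ 3.3516. (Cross-check: r(A) ≤ ||A||_2 ≈ 6.7568; equality holds whenever A is normal, though it can also hold for some non-normal A.)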